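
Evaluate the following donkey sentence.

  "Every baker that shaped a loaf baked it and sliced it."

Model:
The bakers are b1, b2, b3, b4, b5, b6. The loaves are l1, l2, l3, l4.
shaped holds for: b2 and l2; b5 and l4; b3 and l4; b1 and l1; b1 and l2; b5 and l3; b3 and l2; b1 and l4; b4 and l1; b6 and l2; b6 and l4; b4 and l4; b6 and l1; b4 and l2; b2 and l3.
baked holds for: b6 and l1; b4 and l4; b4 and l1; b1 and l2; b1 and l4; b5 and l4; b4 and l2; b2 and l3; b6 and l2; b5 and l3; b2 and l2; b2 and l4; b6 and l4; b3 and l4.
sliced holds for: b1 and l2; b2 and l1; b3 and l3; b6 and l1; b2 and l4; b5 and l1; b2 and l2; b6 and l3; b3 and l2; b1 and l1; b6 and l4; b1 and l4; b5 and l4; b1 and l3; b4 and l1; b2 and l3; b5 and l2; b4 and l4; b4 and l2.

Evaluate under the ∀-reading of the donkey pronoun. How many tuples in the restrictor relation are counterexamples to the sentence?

"it" takes "a loaf" as antecedent — a donkey pronoun bound across the clause boundary.
Strong reading: for every (b,l) with shaped(b,l), baked(b,l) ∧ sliced(b,l).
Restrictor pairs: (b1,l1) ✗  (b1,l2) ✓  (b1,l4) ✓  (b2,l2) ✓  (b2,l3) ✓  (b3,l2) ✗  (b3,l4) ✗  (b4,l1) ✓  (b4,l2) ✓  (b4,l4) ✓  (b5,l3) ✗  (b5,l4) ✓  (b6,l1) ✓  (b6,l2) ✗  (b6,l4) ✓
Counterexamples (restrictor pairs failing the scope): 5.

5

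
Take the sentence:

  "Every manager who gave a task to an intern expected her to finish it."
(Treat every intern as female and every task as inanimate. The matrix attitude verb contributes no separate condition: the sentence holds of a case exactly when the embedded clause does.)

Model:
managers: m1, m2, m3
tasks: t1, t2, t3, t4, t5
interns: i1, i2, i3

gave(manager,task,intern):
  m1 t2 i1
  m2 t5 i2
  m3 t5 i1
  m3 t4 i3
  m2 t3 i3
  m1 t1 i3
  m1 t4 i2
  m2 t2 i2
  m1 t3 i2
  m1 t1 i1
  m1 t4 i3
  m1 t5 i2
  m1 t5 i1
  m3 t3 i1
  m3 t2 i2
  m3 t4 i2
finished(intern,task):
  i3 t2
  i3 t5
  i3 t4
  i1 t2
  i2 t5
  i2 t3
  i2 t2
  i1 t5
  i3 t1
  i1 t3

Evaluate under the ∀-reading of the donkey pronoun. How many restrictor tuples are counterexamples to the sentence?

4

"her" takes "an intern" as antecedent and "it" takes "a task"; both are donkey pronouns co-varying with the restrictor.
Strong reading: for every (m,t,i) with gave(m,t,i), finished(i,t).
Restrictor triples: (m1,t1,i1)→finished(i1,t1) ✗  (m1,t1,i3)→finished(i3,t1) ✓  (m1,t2,i1)→finished(i1,t2) ✓  (m1,t3,i2)→finished(i2,t3) ✓  (m1,t4,i2)→finished(i2,t4) ✗  (m1,t4,i3)→finished(i3,t4) ✓  (m1,t5,i1)→finished(i1,t5) ✓  (m1,t5,i2)→finished(i2,t5) ✓  (m2,t2,i2)→finished(i2,t2) ✓  (m2,t3,i3)→finished(i3,t3) ✗  (m2,t5,i2)→finished(i2,t5) ✓  (m3,t2,i2)→finished(i2,t2) ✓  (m3,t3,i1)→finished(i1,t3) ✓  (m3,t4,i2)→finished(i2,t4) ✗  (m3,t4,i3)→finished(i3,t4) ✓  (m3,t5,i1)→finished(i1,t5) ✓
Counterexamples (restrictor triples failing the scope): 4.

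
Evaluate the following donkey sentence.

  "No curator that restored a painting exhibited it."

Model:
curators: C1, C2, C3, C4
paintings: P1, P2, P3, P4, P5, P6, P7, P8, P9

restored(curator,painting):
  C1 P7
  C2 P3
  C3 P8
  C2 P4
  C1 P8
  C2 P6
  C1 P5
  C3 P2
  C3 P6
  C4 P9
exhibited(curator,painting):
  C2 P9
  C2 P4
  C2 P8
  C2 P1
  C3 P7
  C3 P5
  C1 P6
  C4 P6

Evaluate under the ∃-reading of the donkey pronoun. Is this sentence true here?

"it" takes "a painting" as antecedent — a donkey pronoun bound across the clause boundary.
Truth condition: for no (c,p) with restored(c,p) does exhibited(c,p) hold.
Restrictor pairs — does the scope hold? (C1,P5):fails  (C1,P7):fails  (C1,P8):fails  (C2,P3):fails  (C2,P4):holds  (C2,P6):fails  (C3,P2):fails  (C3,P6):fails  (C3,P8):fails  (C4,P9):fails
Scope holds for 1 pair(s), so the sentence is false.

False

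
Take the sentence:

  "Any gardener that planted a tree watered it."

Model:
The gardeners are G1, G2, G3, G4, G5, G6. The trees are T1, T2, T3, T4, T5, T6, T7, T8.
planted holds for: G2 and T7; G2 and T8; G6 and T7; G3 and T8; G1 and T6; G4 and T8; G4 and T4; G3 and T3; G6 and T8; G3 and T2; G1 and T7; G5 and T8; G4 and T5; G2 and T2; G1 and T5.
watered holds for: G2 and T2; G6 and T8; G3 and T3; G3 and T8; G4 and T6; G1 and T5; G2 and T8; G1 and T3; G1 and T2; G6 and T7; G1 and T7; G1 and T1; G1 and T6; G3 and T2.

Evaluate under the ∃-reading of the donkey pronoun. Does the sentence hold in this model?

"it" takes "a tree" as antecedent — a donkey pronoun bound across the clause boundary.
Weak reading: every gardener g with some planted-tree has at least one planted-tree t such that watered(g,t).
Per gardener: G1:✓  G2:✓  G3:✓  G4:✗  G5:✗  G6:✓
G4 has no witness among its planted-trees.

False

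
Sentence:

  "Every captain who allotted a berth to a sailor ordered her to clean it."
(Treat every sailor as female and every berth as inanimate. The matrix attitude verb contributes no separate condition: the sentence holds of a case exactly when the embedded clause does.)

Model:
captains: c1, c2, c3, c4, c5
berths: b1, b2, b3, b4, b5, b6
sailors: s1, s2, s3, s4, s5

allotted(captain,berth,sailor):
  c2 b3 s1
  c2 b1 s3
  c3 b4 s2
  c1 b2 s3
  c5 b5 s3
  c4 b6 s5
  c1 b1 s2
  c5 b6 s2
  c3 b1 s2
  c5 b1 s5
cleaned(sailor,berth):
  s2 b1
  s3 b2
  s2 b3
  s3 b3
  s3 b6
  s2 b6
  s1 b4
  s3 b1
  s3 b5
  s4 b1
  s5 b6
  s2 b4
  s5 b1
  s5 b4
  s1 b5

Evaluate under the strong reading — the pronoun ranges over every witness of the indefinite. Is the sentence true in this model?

False

"her" takes "a sailor" as antecedent and "it" takes "a berth"; both are donkey pronouns co-varying with the restrictor.
Strong reading: for every (c,b,s) with allotted(c,b,s), cleaned(s,b).
Restrictor triples: (c1,b1,s2)→cleaned(s2,b1) ✓  (c1,b2,s3)→cleaned(s3,b2) ✓  (c2,b1,s3)→cleaned(s3,b1) ✓  (c2,b3,s1)→cleaned(s1,b3) ✗  (c3,b1,s2)→cleaned(s2,b1) ✓  (c3,b4,s2)→cleaned(s2,b4) ✓  (c4,b6,s5)→cleaned(s5,b6) ✓  (c5,b1,s5)→cleaned(s5,b1) ✓  (c5,b5,s3)→cleaned(s3,b5) ✓  (c5,b6,s2)→cleaned(s2,b6) ✓
Counterexample: (c2,b3,s1) — cleaned(s1,b3) does not hold.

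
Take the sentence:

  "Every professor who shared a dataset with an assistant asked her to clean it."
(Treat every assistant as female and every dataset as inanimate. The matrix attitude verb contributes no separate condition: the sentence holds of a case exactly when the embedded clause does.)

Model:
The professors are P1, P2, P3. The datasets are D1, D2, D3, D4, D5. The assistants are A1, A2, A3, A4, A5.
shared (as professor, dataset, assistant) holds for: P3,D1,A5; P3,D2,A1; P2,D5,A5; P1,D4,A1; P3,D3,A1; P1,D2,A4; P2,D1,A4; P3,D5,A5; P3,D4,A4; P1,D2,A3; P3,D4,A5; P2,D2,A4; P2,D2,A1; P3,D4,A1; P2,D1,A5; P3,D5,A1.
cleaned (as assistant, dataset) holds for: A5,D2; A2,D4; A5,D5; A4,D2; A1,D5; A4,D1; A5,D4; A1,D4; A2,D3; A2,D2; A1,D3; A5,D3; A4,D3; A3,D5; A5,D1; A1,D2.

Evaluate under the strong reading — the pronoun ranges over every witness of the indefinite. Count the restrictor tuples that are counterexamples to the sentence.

"her" takes "an assistant" as antecedent and "it" takes "a dataset"; both are donkey pronouns co-varying with the restrictor.
Strong reading: for every (p,d,a) with shared(p,d,a), cleaned(a,d).
Restrictor triples: (P1,D2,A3)→cleaned(A3,D2) ✗  (P1,D2,A4)→cleaned(A4,D2) ✓  (P1,D4,A1)→cleaned(A1,D4) ✓  (P2,D1,A4)→cleaned(A4,D1) ✓  (P2,D1,A5)→cleaned(A5,D1) ✓  (P2,D2,A1)→cleaned(A1,D2) ✓  (P2,D2,A4)→cleaned(A4,D2) ✓  (P2,D5,A5)→cleaned(A5,D5) ✓  (P3,D1,A5)→cleaned(A5,D1) ✓  (P3,D2,A1)→cleaned(A1,D2) ✓  (P3,D3,A1)→cleaned(A1,D3) ✓  (P3,D4,A1)→cleaned(A1,D4) ✓  (P3,D4,A4)→cleaned(A4,D4) ✗  (P3,D4,A5)→cleaned(A5,D4) ✓  (P3,D5,A1)→cleaned(A1,D5) ✓  (P3,D5,A5)→cleaned(A5,D5) ✓
Counterexamples (restrictor triples failing the scope): 2.

2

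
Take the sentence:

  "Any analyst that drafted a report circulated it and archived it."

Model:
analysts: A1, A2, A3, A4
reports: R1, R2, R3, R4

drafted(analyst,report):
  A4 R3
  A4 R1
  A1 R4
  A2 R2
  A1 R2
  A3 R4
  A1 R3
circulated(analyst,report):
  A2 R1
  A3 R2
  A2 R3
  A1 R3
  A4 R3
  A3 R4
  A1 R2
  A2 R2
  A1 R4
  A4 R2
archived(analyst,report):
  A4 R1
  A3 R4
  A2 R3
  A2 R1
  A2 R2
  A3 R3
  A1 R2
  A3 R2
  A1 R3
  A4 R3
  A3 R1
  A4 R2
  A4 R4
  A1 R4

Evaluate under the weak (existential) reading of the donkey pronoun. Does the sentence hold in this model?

"it" takes "a report" as antecedent — a donkey pronoun bound across the clause boundary.
Weak reading: every analyst a with some drafted-report has at least one drafted-report r such that circulated(a,r) ∧ archived(a,r).
Per analyst: A1:✓  A2:✓  A3:✓  A4:✓
Every analyst in the restrictor has a witness.

True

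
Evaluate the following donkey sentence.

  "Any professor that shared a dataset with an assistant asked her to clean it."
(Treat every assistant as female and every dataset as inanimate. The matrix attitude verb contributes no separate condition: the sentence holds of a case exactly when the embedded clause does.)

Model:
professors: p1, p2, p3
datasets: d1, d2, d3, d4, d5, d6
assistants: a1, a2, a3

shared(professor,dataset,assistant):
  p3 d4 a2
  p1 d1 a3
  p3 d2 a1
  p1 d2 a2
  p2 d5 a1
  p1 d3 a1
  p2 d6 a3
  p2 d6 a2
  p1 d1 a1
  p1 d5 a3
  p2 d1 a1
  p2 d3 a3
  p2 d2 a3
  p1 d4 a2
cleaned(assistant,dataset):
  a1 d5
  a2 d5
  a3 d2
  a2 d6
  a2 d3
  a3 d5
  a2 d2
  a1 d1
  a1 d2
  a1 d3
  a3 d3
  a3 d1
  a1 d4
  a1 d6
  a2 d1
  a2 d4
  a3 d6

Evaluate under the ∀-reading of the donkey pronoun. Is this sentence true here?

"her" takes "an assistant" as antecedent and "it" takes "a dataset"; both are donkey pronouns co-varying with the restrictor.
Strong reading: for every (p,d,a) with shared(p,d,a), cleaned(a,d).
Restrictor triples: (p1,d1,a1)→cleaned(a1,d1) ✓  (p1,d1,a3)→cleaned(a3,d1) ✓  (p1,d2,a2)→cleaned(a2,d2) ✓  (p1,d3,a1)→cleaned(a1,d3) ✓  (p1,d4,a2)→cleaned(a2,d4) ✓  (p1,d5,a3)→cleaned(a3,d5) ✓  (p2,d1,a1)→cleaned(a1,d1) ✓  (p2,d2,a3)→cleaned(a3,d2) ✓  (p2,d3,a3)→cleaned(a3,d3) ✓  (p2,d5,a1)→cleaned(a1,d5) ✓  (p2,d6,a2)→cleaned(a2,d6) ✓  (p2,d6,a3)→cleaned(a3,d6) ✓  (p3,d2,a1)→cleaned(a1,d2) ✓  (p3,d4,a2)→cleaned(a2,d4) ✓
Every restrictor triple satisfies the scope.

True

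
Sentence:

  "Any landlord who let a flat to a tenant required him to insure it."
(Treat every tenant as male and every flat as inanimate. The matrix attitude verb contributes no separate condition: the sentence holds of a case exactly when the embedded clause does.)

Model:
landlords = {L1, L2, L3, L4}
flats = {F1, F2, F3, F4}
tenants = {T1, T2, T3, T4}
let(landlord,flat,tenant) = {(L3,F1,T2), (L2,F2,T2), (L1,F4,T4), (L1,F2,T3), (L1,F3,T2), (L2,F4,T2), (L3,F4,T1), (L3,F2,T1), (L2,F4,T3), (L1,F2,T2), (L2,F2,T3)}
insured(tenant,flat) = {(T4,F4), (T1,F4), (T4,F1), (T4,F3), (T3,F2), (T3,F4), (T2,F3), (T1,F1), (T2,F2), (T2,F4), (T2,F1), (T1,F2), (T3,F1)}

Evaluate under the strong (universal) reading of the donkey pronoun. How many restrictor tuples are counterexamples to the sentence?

0

"him" takes "a tenant" as antecedent and "it" takes "a flat"; both are donkey pronouns co-varying with the restrictor.
Strong reading: for every (l,f,t) with let(l,f,t), insured(t,f).
Restrictor triples: (L1,F2,T2)→insured(T2,F2) ✓  (L1,F2,T3)→insured(T3,F2) ✓  (L1,F3,T2)→insured(T2,F3) ✓  (L1,F4,T4)→insured(T4,F4) ✓  (L2,F2,T2)→insured(T2,F2) ✓  (L2,F2,T3)→insured(T3,F2) ✓  (L2,F4,T2)→insured(T2,F4) ✓  (L2,F4,T3)→insured(T3,F4) ✓  (L3,F1,T2)→insured(T2,F1) ✓  (L3,F2,T1)→insured(T1,F2) ✓  (L3,F4,T1)→insured(T1,F4) ✓
Counterexamples (restrictor triples failing the scope): 0.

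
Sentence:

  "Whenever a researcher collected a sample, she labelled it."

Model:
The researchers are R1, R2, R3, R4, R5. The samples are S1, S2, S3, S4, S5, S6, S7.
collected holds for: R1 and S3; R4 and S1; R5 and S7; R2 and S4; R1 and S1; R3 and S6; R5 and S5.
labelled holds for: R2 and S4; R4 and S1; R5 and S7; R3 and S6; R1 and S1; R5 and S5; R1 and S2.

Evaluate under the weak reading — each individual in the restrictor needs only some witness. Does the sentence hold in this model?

"it" takes "a sample" as antecedent — a donkey pronoun bound across the clause boundary.
Weak reading: every researcher r with some collected-sample has at least one collected-sample s such that labelled(r,s).
Per researcher: R1:✓  R2:✓  R3:✓  R4:✓  R5:✓
Every researcher in the restrictor has a witness.

True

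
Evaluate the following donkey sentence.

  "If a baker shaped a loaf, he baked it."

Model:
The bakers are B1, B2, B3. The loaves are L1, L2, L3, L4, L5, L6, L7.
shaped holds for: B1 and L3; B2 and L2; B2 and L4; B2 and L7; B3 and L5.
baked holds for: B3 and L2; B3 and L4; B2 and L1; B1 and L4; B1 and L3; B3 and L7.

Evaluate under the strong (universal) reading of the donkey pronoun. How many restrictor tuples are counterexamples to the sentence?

4

"it" takes "a loaf" as antecedent — a donkey pronoun bound across the clause boundary.
Strong reading: for every (b,l) with shaped(b,l), baked(b,l).
Restrictor pairs: (B1,L3) ✓  (B2,L2) ✗  (B2,L4) ✗  (B2,L7) ✗  (B3,L5) ✗
Counterexamples (restrictor pairs failing the scope): 4.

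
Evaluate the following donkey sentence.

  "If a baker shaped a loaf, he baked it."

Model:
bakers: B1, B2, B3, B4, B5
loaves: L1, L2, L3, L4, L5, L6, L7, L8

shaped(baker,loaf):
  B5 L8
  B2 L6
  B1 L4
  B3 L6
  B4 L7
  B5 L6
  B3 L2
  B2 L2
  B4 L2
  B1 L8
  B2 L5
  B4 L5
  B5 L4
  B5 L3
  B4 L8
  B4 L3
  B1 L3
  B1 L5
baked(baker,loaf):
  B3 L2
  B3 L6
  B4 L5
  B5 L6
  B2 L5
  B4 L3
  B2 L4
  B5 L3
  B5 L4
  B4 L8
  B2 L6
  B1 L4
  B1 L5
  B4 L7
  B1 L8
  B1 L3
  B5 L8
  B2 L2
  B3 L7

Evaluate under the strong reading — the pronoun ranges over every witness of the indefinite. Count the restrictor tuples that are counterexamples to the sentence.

"it" takes "a loaf" as antecedent — a donkey pronoun bound across the clause boundary.
Strong reading: for every (b,l) with shaped(b,l), baked(b,l).
Restrictor pairs: (B1,L3) ✓  (B1,L4) ✓  (B1,L5) ✓  (B1,L8) ✓  (B2,L2) ✓  (B2,L5) ✓  (B2,L6) ✓  (B3,L2) ✓  (B3,L6) ✓  (B4,L2) ✗  (B4,L3) ✓  (B4,L5) ✓  (B4,L7) ✓  (B4,L8) ✓  (B5,L3) ✓  (B5,L4) ✓  (B5,L6) ✓  (B5,L8) ✓
Counterexamples (restrictor pairs failing the scope): 1.

1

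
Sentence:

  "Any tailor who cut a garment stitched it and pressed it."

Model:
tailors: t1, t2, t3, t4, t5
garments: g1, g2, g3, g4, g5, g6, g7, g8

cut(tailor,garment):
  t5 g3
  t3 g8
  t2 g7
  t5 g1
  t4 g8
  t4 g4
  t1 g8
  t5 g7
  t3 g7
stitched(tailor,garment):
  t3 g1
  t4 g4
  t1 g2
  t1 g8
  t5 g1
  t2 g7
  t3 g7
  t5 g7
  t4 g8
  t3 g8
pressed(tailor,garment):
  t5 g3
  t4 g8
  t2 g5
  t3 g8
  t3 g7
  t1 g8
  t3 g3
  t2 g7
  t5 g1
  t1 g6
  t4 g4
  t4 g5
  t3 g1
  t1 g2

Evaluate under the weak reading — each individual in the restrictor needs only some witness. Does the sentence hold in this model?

True

"it" takes "a garment" as antecedent — a donkey pronoun bound across the clause boundary.
Weak reading: every tailor t with some cut-garment has at least one cut-garment g such that stitched(t,g) ∧ pressed(t,g).
Per tailor: t1:✓  t2:✓  t3:✓  t4:✓  t5:✓
Every tailor in the restrictor has a witness.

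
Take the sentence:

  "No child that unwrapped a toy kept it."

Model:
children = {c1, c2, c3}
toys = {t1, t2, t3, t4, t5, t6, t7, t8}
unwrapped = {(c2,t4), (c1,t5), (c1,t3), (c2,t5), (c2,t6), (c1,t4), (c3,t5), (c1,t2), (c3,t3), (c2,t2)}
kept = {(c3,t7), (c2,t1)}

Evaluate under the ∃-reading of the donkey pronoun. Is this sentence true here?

True

"it" takes "a toy" as antecedent — a donkey pronoun bound across the clause boundary.
Truth condition: for no (c,t) with unwrapped(c,t) does kept(c,t) hold.
Restrictor pairs — does the scope hold? (c1,t2):fails  (c1,t3):fails  (c1,t4):fails  (c1,t5):fails  (c2,t2):fails  (c2,t4):fails  (c2,t5):fails  (c2,t6):fails  (c3,t3):fails  (c3,t5):fails
Scope holds for no restrictor pair, so the sentence is true.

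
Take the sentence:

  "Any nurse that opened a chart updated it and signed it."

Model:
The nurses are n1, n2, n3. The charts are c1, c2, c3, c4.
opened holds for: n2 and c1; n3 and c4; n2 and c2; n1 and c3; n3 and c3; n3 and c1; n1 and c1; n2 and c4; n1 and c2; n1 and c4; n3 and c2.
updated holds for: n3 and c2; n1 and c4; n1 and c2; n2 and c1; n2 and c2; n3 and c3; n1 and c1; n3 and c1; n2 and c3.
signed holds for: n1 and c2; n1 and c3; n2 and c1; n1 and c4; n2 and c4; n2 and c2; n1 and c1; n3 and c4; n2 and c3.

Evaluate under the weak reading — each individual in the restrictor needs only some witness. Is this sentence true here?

"it" takes "a chart" as antecedent — a donkey pronoun bound across the clause boundary.
Weak reading: every nurse n with some opened-chart has at least one opened-chart c such that updated(n,c) ∧ signed(n,c).
Per nurse: n1:✓  n2:✓  n3:✗
n3 has no witness among its opened-charts.

False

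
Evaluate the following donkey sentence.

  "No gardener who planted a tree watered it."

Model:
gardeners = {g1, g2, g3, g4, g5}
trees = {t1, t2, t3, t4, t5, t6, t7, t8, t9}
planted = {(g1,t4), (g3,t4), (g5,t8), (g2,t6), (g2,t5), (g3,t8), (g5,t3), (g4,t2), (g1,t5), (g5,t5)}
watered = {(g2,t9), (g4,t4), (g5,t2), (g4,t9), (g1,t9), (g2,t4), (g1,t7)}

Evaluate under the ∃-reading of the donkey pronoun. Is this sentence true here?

True

"it" takes "a tree" as antecedent — a donkey pronoun bound across the clause boundary.
Truth condition: for no (g,t) with planted(g,t) does watered(g,t) hold.
Restrictor pairs — does the scope hold? (g1,t4):fails  (g1,t5):fails  (g2,t5):fails  (g2,t6):fails  (g3,t4):fails  (g3,t8):fails  (g4,t2):fails  (g5,t3):fails  (g5,t5):fails  (g5,t8):fails
Scope holds for no restrictor pair, so the sentence is true.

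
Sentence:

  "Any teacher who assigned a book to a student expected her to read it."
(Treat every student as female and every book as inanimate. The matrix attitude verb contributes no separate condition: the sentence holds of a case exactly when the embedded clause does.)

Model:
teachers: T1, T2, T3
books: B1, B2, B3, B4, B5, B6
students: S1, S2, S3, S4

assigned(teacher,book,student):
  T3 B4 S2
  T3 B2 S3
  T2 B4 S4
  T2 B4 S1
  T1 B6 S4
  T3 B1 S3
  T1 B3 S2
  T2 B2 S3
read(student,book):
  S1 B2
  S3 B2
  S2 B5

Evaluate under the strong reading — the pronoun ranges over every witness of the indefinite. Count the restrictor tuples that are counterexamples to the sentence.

6

"her" takes "a student" as antecedent and "it" takes "a book"; both are donkey pronouns co-varying with the restrictor.
Strong reading: for every (t,b,s) with assigned(t,b,s), read(s,b).
Restrictor triples: (T1,B3,S2)→read(S2,B3) ✗  (T1,B6,S4)→read(S4,B6) ✗  (T2,B2,S3)→read(S3,B2) ✓  (T2,B4,S1)→read(S1,B4) ✗  (T2,B4,S4)→read(S4,B4) ✗  (T3,B1,S3)→read(S3,B1) ✗  (T3,B2,S3)→read(S3,B2) ✓  (T3,B4,S2)→read(S2,B4) ✗
Counterexamples (restrictor triples failing the scope): 6.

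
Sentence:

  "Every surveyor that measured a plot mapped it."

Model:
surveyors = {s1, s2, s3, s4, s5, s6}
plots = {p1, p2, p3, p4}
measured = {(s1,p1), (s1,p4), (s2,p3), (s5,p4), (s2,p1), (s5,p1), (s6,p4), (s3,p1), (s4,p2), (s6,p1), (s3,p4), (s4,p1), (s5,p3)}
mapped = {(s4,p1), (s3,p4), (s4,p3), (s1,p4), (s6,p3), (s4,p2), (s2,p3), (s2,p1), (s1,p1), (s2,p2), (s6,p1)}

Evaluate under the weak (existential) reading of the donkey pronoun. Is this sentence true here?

"it" takes "a plot" as antecedent — a donkey pronoun bound across the clause boundary.
Weak reading: every surveyor s with some measured-plot has at least one measured-plot p such that mapped(s,p).
Per surveyor: s1:✓  s2:✓  s3:✓  s4:✓  s5:✗  s6:✓
s5 has no witness among its measured-plots.

False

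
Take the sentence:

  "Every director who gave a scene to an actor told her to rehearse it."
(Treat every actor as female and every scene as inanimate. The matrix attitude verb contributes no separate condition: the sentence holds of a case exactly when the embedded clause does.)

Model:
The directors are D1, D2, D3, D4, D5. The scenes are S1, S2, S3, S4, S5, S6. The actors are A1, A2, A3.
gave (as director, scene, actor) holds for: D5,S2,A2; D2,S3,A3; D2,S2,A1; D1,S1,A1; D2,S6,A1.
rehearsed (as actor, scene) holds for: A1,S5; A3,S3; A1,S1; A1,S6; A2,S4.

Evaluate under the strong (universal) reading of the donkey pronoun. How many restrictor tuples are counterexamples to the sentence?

"her" takes "an actor" as antecedent and "it" takes "a scene"; both are donkey pronouns co-varying with the restrictor.
Strong reading: for every (d,s,a) with gave(d,s,a), rehearsed(a,s).
Restrictor triples: (D1,S1,A1)→rehearsed(A1,S1) ✓  (D2,S2,A1)→rehearsed(A1,S2) ✗  (D2,S3,A3)→rehearsed(A3,S3) ✓  (D2,S6,A1)→rehearsed(A1,S6) ✓  (D5,S2,A2)→rehearsed(A2,S2) ✗
Counterexamples (restrictor triples failing the scope): 2.

2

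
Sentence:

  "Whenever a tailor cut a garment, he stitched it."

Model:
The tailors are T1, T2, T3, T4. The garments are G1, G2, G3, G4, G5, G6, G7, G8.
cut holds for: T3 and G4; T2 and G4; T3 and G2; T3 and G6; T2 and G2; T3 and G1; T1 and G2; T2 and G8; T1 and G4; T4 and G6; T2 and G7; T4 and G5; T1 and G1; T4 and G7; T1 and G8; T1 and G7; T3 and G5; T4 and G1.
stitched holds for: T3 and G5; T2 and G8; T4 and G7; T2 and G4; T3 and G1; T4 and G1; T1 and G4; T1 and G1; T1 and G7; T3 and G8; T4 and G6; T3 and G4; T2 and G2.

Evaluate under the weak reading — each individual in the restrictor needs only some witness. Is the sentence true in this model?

True

"it" takes "a garment" as antecedent — a donkey pronoun bound across the clause boundary.
Weak reading: every tailor t with some cut-garment has at least one cut-garment g such that stitched(t,g).
Per tailor: T1:✓  T2:✓  T3:✓  T4:✓
Every tailor in the restrictor has a witness.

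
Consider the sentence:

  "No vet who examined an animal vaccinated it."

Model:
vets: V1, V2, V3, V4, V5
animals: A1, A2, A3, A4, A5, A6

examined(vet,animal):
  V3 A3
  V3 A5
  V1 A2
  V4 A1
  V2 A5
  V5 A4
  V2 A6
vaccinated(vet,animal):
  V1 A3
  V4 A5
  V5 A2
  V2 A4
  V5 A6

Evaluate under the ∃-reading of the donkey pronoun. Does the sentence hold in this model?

"it" takes "an animal" as antecedent — a donkey pronoun bound across the clause boundary.
Truth condition: for no (v,a) with examined(v,a) does vaccinated(v,a) hold.
Restrictor pairs — does the scope hold? (V1,A2):fails  (V2,A5):fails  (V2,A6):fails  (V3,A3):fails  (V3,A5):fails  (V4,A1):fails  (V5,A4):fails
Scope holds for no restrictor pair, so the sentence is true.

True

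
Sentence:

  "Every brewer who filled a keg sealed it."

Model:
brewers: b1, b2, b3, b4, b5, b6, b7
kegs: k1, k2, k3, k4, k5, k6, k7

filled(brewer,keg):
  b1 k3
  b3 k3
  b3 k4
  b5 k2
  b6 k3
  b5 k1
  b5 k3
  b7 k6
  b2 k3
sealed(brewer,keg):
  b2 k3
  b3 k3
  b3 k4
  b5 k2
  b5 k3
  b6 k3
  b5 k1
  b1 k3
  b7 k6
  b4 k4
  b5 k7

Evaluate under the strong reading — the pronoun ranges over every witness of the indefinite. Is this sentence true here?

"it" takes "a keg" as antecedent — a donkey pronoun bound across the clause boundary.
Strong reading: for every (b,k) with filled(b,k), sealed(b,k).
Restrictor pairs: (b1,k3) ✓  (b2,k3) ✓  (b3,k3) ✓  (b3,k4) ✓  (b5,k1) ✓  (b5,k2) ✓  (b5,k3) ✓  (b6,k3) ✓  (b7,k6) ✓
Every restrictor pair satisfies the scope.

True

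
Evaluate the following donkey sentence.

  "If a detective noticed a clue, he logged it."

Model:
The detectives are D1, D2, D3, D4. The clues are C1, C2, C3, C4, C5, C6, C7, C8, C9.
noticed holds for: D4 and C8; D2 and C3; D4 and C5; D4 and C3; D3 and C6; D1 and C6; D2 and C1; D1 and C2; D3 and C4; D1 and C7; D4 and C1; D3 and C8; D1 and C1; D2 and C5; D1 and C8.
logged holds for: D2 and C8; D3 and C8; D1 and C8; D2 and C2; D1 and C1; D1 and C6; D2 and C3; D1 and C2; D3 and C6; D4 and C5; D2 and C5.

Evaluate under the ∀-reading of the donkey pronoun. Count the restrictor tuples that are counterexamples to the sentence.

"it" takes "a clue" as antecedent — a donkey pronoun bound across the clause boundary.
Strong reading: for every (d,c) with noticed(d,c), logged(d,c).
Restrictor pairs: (D1,C1) ✓  (D1,C2) ✓  (D1,C6) ✓  (D1,C7) ✗  (D1,C8) ✓  (D2,C1) ✗  (D2,C3) ✓  (D2,C5) ✓  (D3,C4) ✗  (D3,C6) ✓  (D3,C8) ✓  (D4,C1) ✗  (D4,C3) ✗  (D4,C5) ✓  (D4,C8) ✗
Counterexamples (restrictor pairs failing the scope): 6.

6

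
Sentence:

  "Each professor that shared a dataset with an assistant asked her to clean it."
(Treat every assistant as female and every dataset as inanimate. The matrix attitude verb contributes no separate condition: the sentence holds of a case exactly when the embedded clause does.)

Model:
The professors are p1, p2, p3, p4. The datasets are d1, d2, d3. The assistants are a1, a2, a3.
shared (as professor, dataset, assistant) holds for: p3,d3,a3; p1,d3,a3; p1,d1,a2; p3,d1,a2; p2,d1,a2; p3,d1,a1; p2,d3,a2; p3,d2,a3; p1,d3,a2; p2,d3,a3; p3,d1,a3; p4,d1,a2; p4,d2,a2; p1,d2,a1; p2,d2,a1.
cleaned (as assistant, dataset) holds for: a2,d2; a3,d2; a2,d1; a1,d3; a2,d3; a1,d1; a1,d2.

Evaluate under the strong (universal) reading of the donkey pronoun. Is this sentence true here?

"her" takes "an assistant" as antecedent and "it" takes "a dataset"; both are donkey pronouns co-varying with the restrictor.
Strong reading: for every (p,d,a) with shared(p,d,a), cleaned(a,d).
Restrictor triples: (p1,d1,a2)→cleaned(a2,d1) ✓  (p1,d2,a1)→cleaned(a1,d2) ✓  (p1,d3,a2)→cleaned(a2,d3) ✓  (p1,d3,a3)→cleaned(a3,d3) ✗  (p2,d1,a2)→cleaned(a2,d1) ✓  (p2,d2,a1)→cleaned(a1,d2) ✓  (p2,d3,a2)→cleaned(a2,d3) ✓  (p2,d3,a3)→cleaned(a3,d3) ✗  (p3,d1,a1)→cleaned(a1,d1) ✓  (p3,d1,a2)→cleaned(a2,d1) ✓  (p3,d1,a3)→cleaned(a3,d1) ✗  (p3,d2,a3)→cleaned(a3,d2) ✓  (p3,d3,a3)→cleaned(a3,d3) ✗  (p4,d1,a2)→cleaned(a2,d1) ✓  (p4,d2,a2)→cleaned(a2,d2) ✓
Counterexample: (p1,d3,a3) — cleaned(a3,d3) does not hold.

False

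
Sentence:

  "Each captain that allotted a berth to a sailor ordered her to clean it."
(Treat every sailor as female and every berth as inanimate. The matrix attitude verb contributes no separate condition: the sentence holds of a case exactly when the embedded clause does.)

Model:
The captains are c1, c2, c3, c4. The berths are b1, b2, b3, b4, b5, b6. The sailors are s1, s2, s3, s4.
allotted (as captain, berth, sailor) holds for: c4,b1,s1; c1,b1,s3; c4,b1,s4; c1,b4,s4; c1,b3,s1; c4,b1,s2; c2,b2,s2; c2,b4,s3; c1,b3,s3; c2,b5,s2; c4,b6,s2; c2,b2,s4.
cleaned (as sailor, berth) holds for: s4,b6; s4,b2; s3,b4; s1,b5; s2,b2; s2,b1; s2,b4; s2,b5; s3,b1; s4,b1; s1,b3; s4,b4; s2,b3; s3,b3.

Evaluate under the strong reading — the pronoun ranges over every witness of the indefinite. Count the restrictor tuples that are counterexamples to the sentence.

2

"her" takes "a sailor" as antecedent and "it" takes "a berth"; both are donkey pronouns co-varying with the restrictor.
Strong reading: for every (c,b,s) with allotted(c,b,s), cleaned(s,b).
Restrictor triples: (c1,b1,s3)→cleaned(s3,b1) ✓  (c1,b3,s1)→cleaned(s1,b3) ✓  (c1,b3,s3)→cleaned(s3,b3) ✓  (c1,b4,s4)→cleaned(s4,b4) ✓  (c2,b2,s2)→cleaned(s2,b2) ✓  (c2,b2,s4)→cleaned(s4,b2) ✓  (c2,b4,s3)→cleaned(s3,b4) ✓  (c2,b5,s2)→cleaned(s2,b5) ✓  (c4,b1,s1)→cleaned(s1,b1) ✗  (c4,b1,s2)→cleaned(s2,b1) ✓  (c4,b1,s4)→cleaned(s4,b1) ✓  (c4,b6,s2)→cleaned(s2,b6) ✗
Counterexamples (restrictor triples failing the scope): 2.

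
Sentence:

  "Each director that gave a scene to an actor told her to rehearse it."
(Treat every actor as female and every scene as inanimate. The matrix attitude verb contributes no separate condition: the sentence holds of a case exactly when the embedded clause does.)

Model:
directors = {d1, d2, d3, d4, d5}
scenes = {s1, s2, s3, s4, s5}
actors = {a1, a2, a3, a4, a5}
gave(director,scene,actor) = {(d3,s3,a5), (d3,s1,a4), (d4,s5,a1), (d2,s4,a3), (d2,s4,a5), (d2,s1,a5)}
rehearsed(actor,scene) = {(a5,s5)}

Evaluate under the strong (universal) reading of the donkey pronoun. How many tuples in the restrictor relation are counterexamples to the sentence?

"her" takes "an actor" as antecedent and "it" takes "a scene"; both are donkey pronouns co-varying with the restrictor.
Strong reading: for every (d,s,a) with gave(d,s,a), rehearsed(a,s).
Restrictor triples: (d2,s1,a5)→rehearsed(a5,s1) ✗  (d2,s4,a3)→rehearsed(a3,s4) ✗  (d2,s4,a5)→rehearsed(a5,s4) ✗  (d3,s1,a4)→rehearsed(a4,s1) ✗  (d3,s3,a5)→rehearsed(a5,s3) ✗  (d4,s5,a1)→rehearsed(a1,s5) ✗
Counterexamples (restrictor triples failing the scope): 6.

6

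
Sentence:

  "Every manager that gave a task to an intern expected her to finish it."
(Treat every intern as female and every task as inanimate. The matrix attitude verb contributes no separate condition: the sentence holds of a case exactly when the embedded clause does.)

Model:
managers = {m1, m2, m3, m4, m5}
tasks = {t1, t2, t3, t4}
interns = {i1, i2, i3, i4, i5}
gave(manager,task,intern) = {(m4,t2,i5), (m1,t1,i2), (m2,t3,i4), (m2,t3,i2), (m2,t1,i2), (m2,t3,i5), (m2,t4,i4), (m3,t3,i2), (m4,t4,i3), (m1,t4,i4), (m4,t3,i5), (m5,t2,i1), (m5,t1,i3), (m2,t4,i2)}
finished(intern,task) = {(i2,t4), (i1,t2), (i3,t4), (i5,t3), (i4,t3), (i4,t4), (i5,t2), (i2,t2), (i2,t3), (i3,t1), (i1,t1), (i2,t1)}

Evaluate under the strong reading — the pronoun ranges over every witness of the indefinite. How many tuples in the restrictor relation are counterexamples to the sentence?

0

"her" takes "an intern" as antecedent and "it" takes "a task"; both are donkey pronouns co-varying with the restrictor.
Strong reading: for every (m,t,i) with gave(m,t,i), finished(i,t).
Restrictor triples: (m1,t1,i2)→finished(i2,t1) ✓  (m1,t4,i4)→finished(i4,t4) ✓  (m2,t1,i2)→finished(i2,t1) ✓  (m2,t3,i2)→finished(i2,t3) ✓  (m2,t3,i4)→finished(i4,t3) ✓  (m2,t3,i5)→finished(i5,t3) ✓  (m2,t4,i2)→finished(i2,t4) ✓  (m2,t4,i4)→finished(i4,t4) ✓  (m3,t3,i2)→finished(i2,t3) ✓  (m4,t2,i5)→finished(i5,t2) ✓  (m4,t3,i5)→finished(i5,t3) ✓  (m4,t4,i3)→finished(i3,t4) ✓  (m5,t1,i3)→finished(i3,t1) ✓  (m5,t2,i1)→finished(i1,t2) ✓
Counterexamples (restrictor triples failing the scope): 0.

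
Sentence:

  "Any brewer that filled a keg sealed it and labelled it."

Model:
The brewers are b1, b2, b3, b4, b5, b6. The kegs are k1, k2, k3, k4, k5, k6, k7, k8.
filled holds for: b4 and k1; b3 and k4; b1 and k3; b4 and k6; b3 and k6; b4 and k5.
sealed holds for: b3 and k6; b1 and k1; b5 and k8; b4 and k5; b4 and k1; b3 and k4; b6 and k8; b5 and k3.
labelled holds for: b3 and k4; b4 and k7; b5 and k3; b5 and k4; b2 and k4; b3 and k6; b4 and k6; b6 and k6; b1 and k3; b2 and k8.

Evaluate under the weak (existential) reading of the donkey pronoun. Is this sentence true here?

"it" takes "a keg" as antecedent — a donkey pronoun bound across the clause boundary.
Weak reading: every brewer b with some filled-keg has at least one filled-keg k such that sealed(b,k) ∧ labelled(b,k).
Per brewer: b1:✗  b3:✓  b4:✗
b1 has no witness among its filled-kegs.

False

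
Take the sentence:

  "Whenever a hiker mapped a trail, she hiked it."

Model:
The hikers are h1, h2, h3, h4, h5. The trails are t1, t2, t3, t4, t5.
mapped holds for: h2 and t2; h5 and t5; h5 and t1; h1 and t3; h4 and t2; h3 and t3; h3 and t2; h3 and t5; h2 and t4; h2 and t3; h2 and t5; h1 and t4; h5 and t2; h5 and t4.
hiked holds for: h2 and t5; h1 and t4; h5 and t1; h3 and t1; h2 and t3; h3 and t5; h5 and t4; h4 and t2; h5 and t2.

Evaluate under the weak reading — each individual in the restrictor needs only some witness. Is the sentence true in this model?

"it" takes "a trail" as antecedent — a donkey pronoun bound across the clause boundary.
Weak reading: every hiker h with some mapped-trail has at least one mapped-trail t such that hiked(h,t).
Per hiker: h1:✓  h2:✓  h3:✓  h4:✓  h5:✓
Every hiker in the restrictor has a witness.

True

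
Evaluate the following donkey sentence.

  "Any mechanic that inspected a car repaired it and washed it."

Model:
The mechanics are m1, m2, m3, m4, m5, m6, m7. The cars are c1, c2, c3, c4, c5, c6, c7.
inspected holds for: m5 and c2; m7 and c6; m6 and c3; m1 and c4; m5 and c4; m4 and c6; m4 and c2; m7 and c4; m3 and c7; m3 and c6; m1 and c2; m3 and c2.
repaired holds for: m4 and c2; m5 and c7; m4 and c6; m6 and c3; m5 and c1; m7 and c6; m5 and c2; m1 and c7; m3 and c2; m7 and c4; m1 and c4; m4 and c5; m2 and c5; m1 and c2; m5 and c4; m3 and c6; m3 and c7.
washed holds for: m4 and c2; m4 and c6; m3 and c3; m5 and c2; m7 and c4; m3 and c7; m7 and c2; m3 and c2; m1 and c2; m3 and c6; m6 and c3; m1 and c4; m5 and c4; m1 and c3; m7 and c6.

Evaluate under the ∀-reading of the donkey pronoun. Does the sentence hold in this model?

True

"it" takes "a car" as antecedent — a donkey pronoun bound across the clause boundary.
Strong reading: for every (m,c) with inspected(m,c), repaired(m,c) ∧ washed(m,c).
Restrictor pairs: (m1,c2) ✓  (m1,c4) ✓  (m3,c2) ✓  (m3,c6) ✓  (m3,c7) ✓  (m4,c2) ✓  (m4,c6) ✓  (m5,c2) ✓  (m5,c4) ✓  (m6,c3) ✓  (m7,c4) ✓  (m7,c6) ✓
Every restrictor pair satisfies the scope.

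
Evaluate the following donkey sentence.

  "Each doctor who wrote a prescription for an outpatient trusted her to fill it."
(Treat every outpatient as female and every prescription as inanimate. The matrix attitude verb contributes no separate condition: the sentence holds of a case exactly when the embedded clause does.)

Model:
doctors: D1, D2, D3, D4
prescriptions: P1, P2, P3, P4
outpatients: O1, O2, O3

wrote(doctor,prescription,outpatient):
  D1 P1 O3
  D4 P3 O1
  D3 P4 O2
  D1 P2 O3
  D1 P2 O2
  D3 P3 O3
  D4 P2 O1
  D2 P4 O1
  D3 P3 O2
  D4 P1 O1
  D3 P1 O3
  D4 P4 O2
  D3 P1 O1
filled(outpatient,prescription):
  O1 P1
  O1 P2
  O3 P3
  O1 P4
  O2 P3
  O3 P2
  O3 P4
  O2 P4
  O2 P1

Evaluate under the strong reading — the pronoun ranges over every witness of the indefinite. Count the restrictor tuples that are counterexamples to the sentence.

"her" takes "an outpatient" as antecedent and "it" takes "a prescription"; both are donkey pronouns co-varying with the restrictor.
Strong reading: for every (d,p,o) with wrote(d,p,o), filled(o,p).
Restrictor triples: (D1,P1,O3)→filled(O3,P1) ✗  (D1,P2,O2)→filled(O2,P2) ✗  (D1,P2,O3)→filled(O3,P2) ✓  (D2,P4,O1)→filled(O1,P4) ✓  (D3,P1,O1)→filled(O1,P1) ✓  (D3,P1,O3)→filled(O3,P1) ✗  (D3,P3,O2)→filled(O2,P3) ✓  (D3,P3,O3)→filled(O3,P3) ✓  (D3,P4,O2)→filled(O2,P4) ✓  (D4,P1,O1)→filled(O1,P1) ✓  (D4,P2,O1)→filled(O1,P2) ✓  (D4,P3,O1)→filled(O1,P3) ✗  (D4,P4,O2)→filled(O2,P4) ✓
Counterexamples (restrictor triples failing the scope): 4.

4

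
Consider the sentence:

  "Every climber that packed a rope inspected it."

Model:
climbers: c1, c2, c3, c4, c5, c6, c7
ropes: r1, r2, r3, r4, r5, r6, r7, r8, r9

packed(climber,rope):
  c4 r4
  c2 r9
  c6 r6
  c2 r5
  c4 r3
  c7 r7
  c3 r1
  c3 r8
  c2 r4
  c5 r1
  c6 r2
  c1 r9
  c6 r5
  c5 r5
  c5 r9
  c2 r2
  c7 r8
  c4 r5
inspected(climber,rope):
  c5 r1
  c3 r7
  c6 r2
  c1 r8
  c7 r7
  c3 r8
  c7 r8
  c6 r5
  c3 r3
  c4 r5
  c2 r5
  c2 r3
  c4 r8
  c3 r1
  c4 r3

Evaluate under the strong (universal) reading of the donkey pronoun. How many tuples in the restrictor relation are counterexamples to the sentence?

"it" takes "a rope" as antecedent — a donkey pronoun bound across the clause boundary.
Strong reading: for every (c,r) with packed(c,r), inspected(c,r).
Restrictor pairs: (c1,r9) ✗  (c2,r2) ✗  (c2,r4) ✗  (c2,r5) ✓  (c2,r9) ✗  (c3,r1) ✓  (c3,r8) ✓  (c4,r3) ✓  (c4,r4) ✗  (c4,r5) ✓  (c5,r1) ✓  (c5,r5) ✗  (c5,r9) ✗  (c6,r2) ✓  (c6,r5) ✓  (c6,r6) ✗  (c7,r7) ✓  (c7,r8) ✓
Counterexamples (restrictor pairs failing the scope): 8.

8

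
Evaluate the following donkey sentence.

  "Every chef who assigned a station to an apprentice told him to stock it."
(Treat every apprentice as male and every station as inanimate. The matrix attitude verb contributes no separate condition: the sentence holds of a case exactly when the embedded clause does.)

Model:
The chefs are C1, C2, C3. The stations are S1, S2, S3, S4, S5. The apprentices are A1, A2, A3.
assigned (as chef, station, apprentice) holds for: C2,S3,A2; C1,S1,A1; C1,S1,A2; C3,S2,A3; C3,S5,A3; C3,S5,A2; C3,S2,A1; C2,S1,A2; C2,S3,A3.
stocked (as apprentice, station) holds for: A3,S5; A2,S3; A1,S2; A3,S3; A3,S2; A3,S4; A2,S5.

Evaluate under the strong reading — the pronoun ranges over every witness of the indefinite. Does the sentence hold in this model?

False

"him" takes "an apprentice" as antecedent and "it" takes "a station"; both are donkey pronouns co-varying with the restrictor.
Strong reading: for every (c,s,a) with assigned(c,s,a), stocked(a,s).
Restrictor triples: (C1,S1,A1)→stocked(A1,S1) ✗  (C1,S1,A2)→stocked(A2,S1) ✗  (C2,S1,A2)→stocked(A2,S1) ✗  (C2,S3,A2)→stocked(A2,S3) ✓  (C2,S3,A3)→stocked(A3,S3) ✓  (C3,S2,A1)→stocked(A1,S2) ✓  (C3,S2,A3)→stocked(A3,S2) ✓  (C3,S5,A2)→stocked(A2,S5) ✓  (C3,S5,A3)→stocked(A3,S5) ✓
Counterexample: (C1,S1,A1) — stocked(A1,S1) does not hold.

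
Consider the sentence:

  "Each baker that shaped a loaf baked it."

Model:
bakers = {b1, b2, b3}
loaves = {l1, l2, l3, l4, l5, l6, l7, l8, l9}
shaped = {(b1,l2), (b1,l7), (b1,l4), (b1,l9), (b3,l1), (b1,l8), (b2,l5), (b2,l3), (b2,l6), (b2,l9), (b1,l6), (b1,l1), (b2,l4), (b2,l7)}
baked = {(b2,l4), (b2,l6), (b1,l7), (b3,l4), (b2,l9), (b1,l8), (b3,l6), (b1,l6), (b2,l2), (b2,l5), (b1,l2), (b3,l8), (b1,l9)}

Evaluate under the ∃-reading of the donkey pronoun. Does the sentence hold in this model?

False

"it" takes "a loaf" as antecedent — a donkey pronoun bound across the clause boundary.
Weak reading: every baker b with some shaped-loaf has at least one shaped-loaf l such that baked(b,l).
Per baker: b1:✓  b2:✓  b3:✗
b3 has no witness among its shaped-loaves.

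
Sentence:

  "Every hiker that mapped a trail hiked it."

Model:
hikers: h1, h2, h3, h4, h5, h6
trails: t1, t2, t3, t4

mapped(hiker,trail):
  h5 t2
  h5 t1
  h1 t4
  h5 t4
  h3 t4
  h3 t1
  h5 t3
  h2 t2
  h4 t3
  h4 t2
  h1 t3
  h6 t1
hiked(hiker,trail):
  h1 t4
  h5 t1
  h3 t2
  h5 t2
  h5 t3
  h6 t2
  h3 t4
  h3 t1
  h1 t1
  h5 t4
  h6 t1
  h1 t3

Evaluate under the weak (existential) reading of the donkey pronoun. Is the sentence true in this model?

"it" takes "a trail" as antecedent — a donkey pronoun bound across the clause boundary.
Weak reading: every hiker h with some mapped-trail has at least one mapped-trail t such that hiked(h,t).
Per hiker: h1:✓  h2:✗  h3:✓  h4:✗  h5:✓  h6:✓
h2 has no witness among its mapped-trails.

False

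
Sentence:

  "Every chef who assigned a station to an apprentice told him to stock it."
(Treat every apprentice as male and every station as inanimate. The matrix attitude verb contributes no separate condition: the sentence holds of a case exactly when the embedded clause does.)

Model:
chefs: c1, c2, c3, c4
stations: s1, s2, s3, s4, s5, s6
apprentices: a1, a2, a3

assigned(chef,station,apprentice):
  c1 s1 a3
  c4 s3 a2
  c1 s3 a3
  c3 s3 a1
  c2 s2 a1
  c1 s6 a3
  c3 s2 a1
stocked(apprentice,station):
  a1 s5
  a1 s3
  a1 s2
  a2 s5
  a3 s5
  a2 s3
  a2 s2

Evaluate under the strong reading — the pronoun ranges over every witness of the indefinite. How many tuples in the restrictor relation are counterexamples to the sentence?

3

"him" takes "an apprentice" as antecedent and "it" takes "a station"; both are donkey pronouns co-varying with the restrictor.
Strong reading: for every (c,s,a) with assigned(c,s,a), stocked(a,s).
Restrictor triples: (c1,s1,a3)→stocked(a3,s1) ✗  (c1,s3,a3)→stocked(a3,s3) ✗  (c1,s6,a3)→stocked(a3,s6) ✗  (c2,s2,a1)→stocked(a1,s2) ✓  (c3,s2,a1)→stocked(a1,s2) ✓  (c3,s3,a1)→stocked(a1,s3) ✓  (c4,s3,a2)→stocked(a2,s3) ✓
Counterexamples (restrictor triples failing the scope): 3.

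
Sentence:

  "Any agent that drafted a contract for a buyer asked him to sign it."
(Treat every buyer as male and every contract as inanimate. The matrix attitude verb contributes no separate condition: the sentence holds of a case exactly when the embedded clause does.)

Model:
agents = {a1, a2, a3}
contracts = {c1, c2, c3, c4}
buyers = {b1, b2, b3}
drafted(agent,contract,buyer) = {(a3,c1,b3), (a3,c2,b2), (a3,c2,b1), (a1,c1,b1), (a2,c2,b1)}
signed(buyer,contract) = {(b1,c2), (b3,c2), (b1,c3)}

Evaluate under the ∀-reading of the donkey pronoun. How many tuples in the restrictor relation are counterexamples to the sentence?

3

"him" takes "a buyer" as antecedent and "it" takes "a contract"; both are donkey pronouns co-varying with the restrictor.
Strong reading: for every (a,c,b) with drafted(a,c,b), signed(b,c).
Restrictor triples: (a1,c1,b1)→signed(b1,c1) ✗  (a2,c2,b1)→signed(b1,c2) ✓  (a3,c1,b3)→signed(b3,c1) ✗  (a3,c2,b1)→signed(b1,c2) ✓  (a3,c2,b2)→signed(b2,c2) ✗
Counterexamples (restrictor triples failing the scope): 3.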